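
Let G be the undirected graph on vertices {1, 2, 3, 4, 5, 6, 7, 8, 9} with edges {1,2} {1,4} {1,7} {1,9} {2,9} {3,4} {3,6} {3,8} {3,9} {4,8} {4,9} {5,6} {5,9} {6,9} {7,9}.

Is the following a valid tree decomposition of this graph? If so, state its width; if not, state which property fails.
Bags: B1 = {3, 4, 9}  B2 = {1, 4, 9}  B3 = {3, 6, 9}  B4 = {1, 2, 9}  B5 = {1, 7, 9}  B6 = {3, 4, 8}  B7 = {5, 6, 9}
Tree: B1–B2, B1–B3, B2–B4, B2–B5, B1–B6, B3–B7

Vertex coverage: the bags together contain {1, 2, 3, 4, 5, 6, 7, 8, 9}, the full vertex set. Edge coverage: each edge of G has both endpoints in at least one bag. Running intersection: for every vertex, the bags containing it form a connected subtree. All three properties hold, so this is a valid tree decomposition of width max|bag| − 1 = 2, and hence tw(G) ≤ 2.

Yes; width 2.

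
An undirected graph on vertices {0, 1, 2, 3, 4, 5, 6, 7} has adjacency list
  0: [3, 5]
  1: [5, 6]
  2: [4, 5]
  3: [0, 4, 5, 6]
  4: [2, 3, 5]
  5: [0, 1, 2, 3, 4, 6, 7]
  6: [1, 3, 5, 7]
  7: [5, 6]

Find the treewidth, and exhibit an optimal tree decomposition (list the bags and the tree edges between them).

The largest bag has 3 vertices, giving width 2; this decomposition certifies tw(G) ≤ 2. For the lower bound, the 3 vertices {1, 5, 6} are pairwise adjacent, and any tree decomposition puts a clique entirely inside one bag — forcing width ≥ 2. Therefore the treewidth is 2.

Treewidth 2.
One such decomposition:
Bags: B1 = {0, 3, 5}  B2 = {3, 4, 5}  B3 = {3, 5, 6}  B4 = {2, 4, 5}  B5 = {1, 5, 6}  B6 = {5, 6, 7}
Tree: B1–B2, B1–B3, B2–B4, B3–B5, B5–B6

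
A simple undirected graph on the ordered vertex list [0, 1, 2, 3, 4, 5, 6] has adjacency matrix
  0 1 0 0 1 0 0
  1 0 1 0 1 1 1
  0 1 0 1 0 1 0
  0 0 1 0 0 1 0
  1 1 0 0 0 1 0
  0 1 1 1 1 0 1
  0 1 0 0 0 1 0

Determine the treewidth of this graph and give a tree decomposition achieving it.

Every bag has size at most 3, so the width is 3 − 1 = 2 and tw(G) ≤ 2. Conversely, {0, 1, 4} is a clique of size 3, and the vertices of any clique must share a bag in every tree decomposition; so some bag has ≥ 3 vertices and tw(G) ≥ 2. Hence tw(G) = 2 exactly.

Treewidth 2.
One optimal decomposition is:
Bags: B1 = {1, 5, 6}  B2 = {1, 2, 5}  B3 = {1, 4, 5}  B4 = {2, 3, 5}  B5 = {0, 1, 4}
Tree: B1–B2, B2–B3, B2–B4, B3–B5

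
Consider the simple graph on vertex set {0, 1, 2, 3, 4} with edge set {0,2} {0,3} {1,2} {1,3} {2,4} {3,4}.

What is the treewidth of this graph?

2

A width-2 tree decomposition is:
Bags: B1 = {1, 2, 3}  B2 = {2, 3, 4}  B3 = {0, 2, 3}
Tree: B1–B2, B2–B3
Each bag holds 3 vertices, so the decomposition has width 2, which upper-bounds the treewidth. Since 3–1–2–4–3 is a cycle in G, G is not acyclic. Forests are exactly the graphs of treewidth ≤ 1, so tw(G) ≥ 2. Combining the bounds, tw(G) = 2.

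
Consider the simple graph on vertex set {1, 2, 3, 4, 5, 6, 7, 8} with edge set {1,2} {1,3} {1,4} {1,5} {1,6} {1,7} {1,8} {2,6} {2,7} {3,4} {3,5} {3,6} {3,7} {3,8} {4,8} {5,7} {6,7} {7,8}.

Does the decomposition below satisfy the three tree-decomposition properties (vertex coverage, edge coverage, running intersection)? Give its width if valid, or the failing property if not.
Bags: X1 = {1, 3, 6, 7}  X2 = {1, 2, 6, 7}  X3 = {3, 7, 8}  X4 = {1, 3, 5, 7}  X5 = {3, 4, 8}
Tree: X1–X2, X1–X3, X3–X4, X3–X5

A tree decomposition must satisfy three properties: every vertex lies in some bag; for every edge, both endpoints lie together in some bag; and for every vertex, the bags containing it form a connected subtree. Here edge (1,8) lies in no bag, so the decomposition is invalid.

No — edge (1,8) lies in no bag.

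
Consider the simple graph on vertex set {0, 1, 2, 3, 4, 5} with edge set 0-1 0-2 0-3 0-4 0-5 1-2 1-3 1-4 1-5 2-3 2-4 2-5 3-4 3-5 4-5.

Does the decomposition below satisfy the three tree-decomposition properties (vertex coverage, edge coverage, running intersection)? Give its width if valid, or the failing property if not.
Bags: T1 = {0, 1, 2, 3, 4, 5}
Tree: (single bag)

Every vertex of G appears in some bag (union = {0, 1, 2, 3, 4, 5}); every edge is covered by a bag; and for each vertex v the set of bags containing v is connected in the bag tree. The decomposition is therefore valid. The largest bag has 6 vertices, so the width is 5.

Yes; width 5.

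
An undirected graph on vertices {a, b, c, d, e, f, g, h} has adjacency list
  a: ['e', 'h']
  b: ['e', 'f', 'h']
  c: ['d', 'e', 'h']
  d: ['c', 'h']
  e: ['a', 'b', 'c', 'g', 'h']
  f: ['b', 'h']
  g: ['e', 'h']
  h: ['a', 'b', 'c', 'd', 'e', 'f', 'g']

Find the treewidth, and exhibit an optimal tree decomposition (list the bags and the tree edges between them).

Each bag holds 3 vertices, so the decomposition has width 2, which upper-bounds the treewidth. On the other hand G contains the 3-clique {c, d, h}. A clique must lie in a single bag of any decomposition, so no decomposition can have width below 2. Therefore the treewidth is 2.

Treewidth 2.
One such decomposition:
Bags: B1 = {b, e, h}  B2 = {c, e, h}  B3 = {b, f, h}  B4 = {a, e, h}  B5 = {c, d, h}  B6 = {e, g, h}
Tree: B1–B2, B1–B3, B2–B4, B2–B5, B1–B6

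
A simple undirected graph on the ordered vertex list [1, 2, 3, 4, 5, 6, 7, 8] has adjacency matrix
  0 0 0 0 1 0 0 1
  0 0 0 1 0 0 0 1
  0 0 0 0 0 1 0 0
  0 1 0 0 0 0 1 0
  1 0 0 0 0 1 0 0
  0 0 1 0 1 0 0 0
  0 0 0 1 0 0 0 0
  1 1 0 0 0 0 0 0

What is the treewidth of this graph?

A width-1 tree decomposition is:
Bags: B1 = {4, 7}  B2 = {2, 4}  B3 = {2, 8}  B4 = {1, 8}  B5 = {1, 5}  B6 = {5, 6}  B7 = {3, 6}
Tree: B1–B2, B2–B3, B3–B4, B4–B5, B5–B6, B6–B7
The largest bag has 2 vertices, giving width 1; this decomposition certifies tw(G) ≤ 1. G has an edge, so its treewidth is at least 1. Combining the bounds, tw(G) = 1.

1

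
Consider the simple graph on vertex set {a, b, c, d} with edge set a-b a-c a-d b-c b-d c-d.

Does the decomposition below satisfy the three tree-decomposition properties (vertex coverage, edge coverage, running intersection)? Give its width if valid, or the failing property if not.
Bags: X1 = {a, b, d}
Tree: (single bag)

No — vertex c appears in no bag.

A tree decomposition must satisfy three properties: every vertex lies in some bag; for every edge, both endpoints lie together in some bag; and for every vertex, the bags containing it form a connected subtree. Here vertex c appears in no bag, so the decomposition is invalid.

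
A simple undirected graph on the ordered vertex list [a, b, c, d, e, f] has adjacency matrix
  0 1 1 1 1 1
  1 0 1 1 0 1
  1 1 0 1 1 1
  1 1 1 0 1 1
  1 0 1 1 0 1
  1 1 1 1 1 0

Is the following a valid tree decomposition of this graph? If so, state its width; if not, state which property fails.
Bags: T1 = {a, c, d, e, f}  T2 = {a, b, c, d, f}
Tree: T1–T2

Yes; width 4.

Vertex coverage: the bags together contain {a, b, c, d, e, f}, the full vertex set. Edge coverage: each edge of G has both endpoints in at least one bag. Running intersection: for every vertex, the bags containing it form a connected subtree. All three properties hold, so this is a valid tree decomposition of width max|bag| − 1 = 4, and hence tw(G) ≤ 4.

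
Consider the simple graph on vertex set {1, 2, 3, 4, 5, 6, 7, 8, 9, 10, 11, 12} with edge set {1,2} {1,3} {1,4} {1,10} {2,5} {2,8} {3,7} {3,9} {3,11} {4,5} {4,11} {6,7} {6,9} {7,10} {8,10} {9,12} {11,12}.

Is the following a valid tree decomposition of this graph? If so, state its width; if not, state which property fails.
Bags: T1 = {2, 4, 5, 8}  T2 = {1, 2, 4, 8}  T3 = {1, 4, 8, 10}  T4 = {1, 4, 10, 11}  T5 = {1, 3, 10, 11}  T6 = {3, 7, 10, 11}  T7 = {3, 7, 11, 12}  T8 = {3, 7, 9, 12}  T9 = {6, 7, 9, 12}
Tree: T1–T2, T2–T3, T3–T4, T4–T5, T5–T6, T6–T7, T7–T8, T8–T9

Vertex coverage: the bags together contain {1, 2, 3, 4, 5, 6, 7, 8, 9, 10, 11, 12}, the full vertex set. Edge coverage: each edge of G has both endpoints in at least one bag. Running intersection: for every vertex, the bags containing it form a connected subtree. All three properties hold, so this is a valid tree decomposition of width max|bag| − 1 = 3, and hence tw(G) ≤ 3.

Yes; width 3.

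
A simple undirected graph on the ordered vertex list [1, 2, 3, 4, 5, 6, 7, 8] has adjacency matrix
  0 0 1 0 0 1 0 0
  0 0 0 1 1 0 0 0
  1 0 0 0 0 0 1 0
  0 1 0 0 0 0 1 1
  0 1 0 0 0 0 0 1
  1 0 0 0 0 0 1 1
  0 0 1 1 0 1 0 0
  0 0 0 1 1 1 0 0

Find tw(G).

2

A width-2 tree decomposition is:
Bags: B1 = {1, 3, 7}  B2 = {1, 6, 7}  B3 = {4, 6, 7}  B4 = {4, 6, 8}  B5 = {2, 4, 8}  B6 = {2, 5, 8}
Tree: B1–B2, B2–B3, B3–B4, B4–B5, B5–B6
The largest bag has 3 vertices, giving width 2; this decomposition certifies tw(G) ≤ 2. The edges 3–1–6–7–3 form a cycle, so G is not a tree and its treewidth is at least 2. The upper and lower bounds meet at 2, so that is the treewidth.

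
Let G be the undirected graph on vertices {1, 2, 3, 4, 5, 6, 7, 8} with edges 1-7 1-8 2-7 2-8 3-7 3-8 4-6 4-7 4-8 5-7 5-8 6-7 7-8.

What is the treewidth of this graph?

2

A width-2 tree decomposition is:
Bags: B1 = {5, 7, 8}  B2 = {4, 7, 8}  B3 = {1, 7, 8}  B4 = {3, 7, 8}  B5 = {4, 6, 7}  B6 = {2, 7, 8}
Tree: B1–B2, B2–B3, B2–B4, B2–B5, B2–B6
The largest bag has 3 vertices, giving width 2; this decomposition certifies tw(G) ≤ 2. Conversely, {1, 7, 8} is a clique of size 3, and the vertices of any clique must share a bag in every tree decomposition; so some bag has ≥ 3 vertices and tw(G) ≥ 2. Therefore the treewidth is 2.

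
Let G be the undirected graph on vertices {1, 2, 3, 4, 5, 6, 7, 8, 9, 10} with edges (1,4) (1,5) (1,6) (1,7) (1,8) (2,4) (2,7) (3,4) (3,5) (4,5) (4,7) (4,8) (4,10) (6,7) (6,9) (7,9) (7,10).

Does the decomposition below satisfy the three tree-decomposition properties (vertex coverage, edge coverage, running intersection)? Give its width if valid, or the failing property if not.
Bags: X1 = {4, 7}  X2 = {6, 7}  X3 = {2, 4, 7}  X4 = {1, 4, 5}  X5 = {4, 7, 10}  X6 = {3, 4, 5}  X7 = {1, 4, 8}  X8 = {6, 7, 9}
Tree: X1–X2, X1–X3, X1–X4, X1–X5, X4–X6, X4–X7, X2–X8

A tree decomposition must satisfy three properties: every vertex lies in some bag; for every edge, both endpoints lie together in some bag; and for every vertex, the bags containing it form a connected subtree. Here edge (1,7) lies in no bag, so the decomposition is invalid.

No — edge (1,7) lies in no bag.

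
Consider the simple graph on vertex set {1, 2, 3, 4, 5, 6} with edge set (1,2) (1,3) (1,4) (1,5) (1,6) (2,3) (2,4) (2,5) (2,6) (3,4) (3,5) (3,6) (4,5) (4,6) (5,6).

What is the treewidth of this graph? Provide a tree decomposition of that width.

Treewidth 5.
One such decomposition:
Bags: B1 = {1, 2, 3, 4, 5, 6}
Tree: (single bag)

A single bag containing all 6 vertices is trivially a valid decomposition of width 5. Conversely, {1, 2, 3, 4, 5, 6} is a clique of size 6, and the vertices of any clique must share a bag in every tree decomposition; so some bag has ≥ 6 vertices and tw(G) ≥ 5. Therefore the treewidth is 5.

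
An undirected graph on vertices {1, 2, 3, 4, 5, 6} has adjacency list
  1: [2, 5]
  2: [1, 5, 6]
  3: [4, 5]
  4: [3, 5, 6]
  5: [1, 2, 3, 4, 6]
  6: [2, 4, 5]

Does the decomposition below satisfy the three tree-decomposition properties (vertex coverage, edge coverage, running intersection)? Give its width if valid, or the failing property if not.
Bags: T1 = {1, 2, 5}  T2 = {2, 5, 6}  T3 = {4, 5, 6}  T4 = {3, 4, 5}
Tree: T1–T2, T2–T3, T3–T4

Every vertex of G appears in some bag (union = {1, 2, 3, 4, 5, 6}); every edge is covered by a bag; and for each vertex v the set of bags containing v is connected in the bag tree. The decomposition is therefore valid. The largest bag has 3 vertices, so the width is 2.

Yes; width 2.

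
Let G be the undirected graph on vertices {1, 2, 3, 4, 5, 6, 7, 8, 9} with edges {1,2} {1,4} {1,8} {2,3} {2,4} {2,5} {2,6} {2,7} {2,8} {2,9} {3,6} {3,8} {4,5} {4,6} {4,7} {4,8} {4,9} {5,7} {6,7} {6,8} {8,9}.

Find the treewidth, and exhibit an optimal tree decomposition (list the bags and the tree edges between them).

Each bag holds 4 vertices, so the decomposition has width 3, which upper-bounds the treewidth. For the lower bound, the 4 vertices {2, 3, 6, 8} are pairwise adjacent, and any tree decomposition puts a clique entirely inside one bag — forcing width ≥ 3. Hence tw(G) = 3 exactly.

Treewidth 3.
One optimal decomposition is:
Bags: B1 = {2, 4, 6, 8}  B2 = {2, 4, 8, 9}  B3 = {1, 2, 4, 8}  B4 = {2, 4, 6, 7}  B5 = {2, 3, 6, 8}  B6 = {2, 4, 5, 7}
Tree: B1–B2, B1–B3, B1–B4, B1–B5, B4–B6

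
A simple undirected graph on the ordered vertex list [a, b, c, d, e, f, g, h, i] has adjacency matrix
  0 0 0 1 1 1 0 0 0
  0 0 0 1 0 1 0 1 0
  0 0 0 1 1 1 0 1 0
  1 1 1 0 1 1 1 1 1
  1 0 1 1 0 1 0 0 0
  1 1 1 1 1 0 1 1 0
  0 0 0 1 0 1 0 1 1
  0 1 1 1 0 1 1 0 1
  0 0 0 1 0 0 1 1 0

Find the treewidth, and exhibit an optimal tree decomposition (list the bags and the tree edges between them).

The largest bag has 4 vertices, giving width 3; this decomposition certifies tw(G) ≤ 3. For the lower bound, the 4 vertices {c, d, e, f} are pairwise adjacent, and any tree decomposition puts a clique entirely inside one bag — forcing width ≥ 3. The upper and lower bounds meet at 3, so that is the treewidth.

Treewidth 3.
One such decomposition:
Bags: B1 = {c, d, f, h}  B2 = {d, f, g, h}  B3 = {c, d, e, f}  B4 = {d, g, h, i}  B5 = {a, d, e, f}  B6 = {b, d, f, h}
Tree: B1–B2, B1–B3, B2–B4, B3–B5, B2–B6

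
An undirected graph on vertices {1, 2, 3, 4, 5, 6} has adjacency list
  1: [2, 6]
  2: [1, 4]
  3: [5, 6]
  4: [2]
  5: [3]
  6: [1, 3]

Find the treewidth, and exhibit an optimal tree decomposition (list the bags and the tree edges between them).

The largest bag has 2 vertices, giving width 1; this decomposition certifies tw(G) ≤ 1. Any graph with an edge has treewidth ≥ 1, and G has the edge 4–2. Hence tw(G) = 1 exactly.

Treewidth 1.
One such decomposition:
Bags: B1 = {2, 4}  B2 = {1, 2}  B3 = {1, 6}  B4 = {3, 6}  B5 = {3, 5}
Tree: B1–B2, B2–B3, B3–B4, B4–B5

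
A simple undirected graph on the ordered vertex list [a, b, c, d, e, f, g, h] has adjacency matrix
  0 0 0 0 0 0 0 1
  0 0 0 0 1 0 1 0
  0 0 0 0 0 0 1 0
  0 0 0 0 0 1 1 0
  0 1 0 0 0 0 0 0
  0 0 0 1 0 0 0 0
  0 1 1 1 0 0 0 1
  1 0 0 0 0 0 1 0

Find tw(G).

1

A width-1 tree decomposition is:
Bags: B1 = {b, e}  B2 = {b, g}  B3 = {g, h}  B4 = {d, g}  B5 = {c, g}  B6 = {d, f}  B7 = {a, h}
Tree: B1–B2, B2–B3, B3–B4, B3–B5, B4–B6, B3–B7
Each bag holds 2 vertices, so the decomposition has width 1, which upper-bounds the treewidth. G has an edge, so its treewidth is at least 1. Combining the bounds, tw(G) = 1.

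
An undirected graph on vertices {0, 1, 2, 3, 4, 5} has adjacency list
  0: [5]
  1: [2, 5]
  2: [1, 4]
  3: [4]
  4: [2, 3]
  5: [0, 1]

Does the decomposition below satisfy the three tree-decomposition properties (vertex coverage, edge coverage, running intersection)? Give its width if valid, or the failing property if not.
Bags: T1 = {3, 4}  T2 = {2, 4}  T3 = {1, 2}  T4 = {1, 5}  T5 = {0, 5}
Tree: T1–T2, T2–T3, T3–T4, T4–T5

Checking the three conditions: (i) the bags cover all of {0, 1, 2, 3, 4, 5}; (ii) for each edge, some bag contains both endpoints; (iii) the bags containing any fixed vertex form a subtree. All hold, so the decomposition is valid with width 2 − 1 = 1.

Yes; width 1.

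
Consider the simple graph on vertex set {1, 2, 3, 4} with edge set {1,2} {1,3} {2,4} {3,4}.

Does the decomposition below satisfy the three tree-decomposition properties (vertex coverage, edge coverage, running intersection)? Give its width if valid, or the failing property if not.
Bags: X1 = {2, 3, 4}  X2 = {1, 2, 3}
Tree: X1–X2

Yes; width 2.

Checking the three conditions: (i) the bags cover all of {1, 2, 3, 4}; (ii) for each edge, some bag contains both endpoints; (iii) the bags containing any fixed vertex form a subtree. All hold, so the decomposition is valid with width 3 − 1 = 2.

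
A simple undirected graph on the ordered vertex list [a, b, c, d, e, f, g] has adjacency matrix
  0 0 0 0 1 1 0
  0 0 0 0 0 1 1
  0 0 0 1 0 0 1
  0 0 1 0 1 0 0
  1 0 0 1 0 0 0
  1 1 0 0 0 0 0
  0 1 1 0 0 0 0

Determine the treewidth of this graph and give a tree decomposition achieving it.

Treewidth 2.
One such decomposition:
Bags: B1 = {c, d, e}  B2 = {a, c, e}  B3 = {a, c, f}  B4 = {b, c, f}  B5 = {b, c, g}
Tree: B1–B2, B2–B3, B3–B4, B4–B5

Each bag holds 3 vertices, so the decomposition has width 2, which upper-bounds the treewidth. Since c–d–e–a–f–b–g–c is a cycle in G, G is not acyclic. Forests are exactly the graphs of treewidth ≤ 1, so tw(G) ≥ 2. Therefore the treewidth is 2.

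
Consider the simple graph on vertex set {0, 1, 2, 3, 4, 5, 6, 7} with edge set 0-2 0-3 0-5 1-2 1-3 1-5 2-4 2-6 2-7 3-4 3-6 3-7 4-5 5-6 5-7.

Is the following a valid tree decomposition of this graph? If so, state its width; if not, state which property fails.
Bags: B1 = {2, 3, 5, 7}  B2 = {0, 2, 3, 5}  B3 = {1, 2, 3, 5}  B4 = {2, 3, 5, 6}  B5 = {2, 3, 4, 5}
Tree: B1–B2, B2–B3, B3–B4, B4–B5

Checking the three conditions: (i) the bags cover all of {0, 1, 2, 3, 4, 5, 6, 7}; (ii) for each edge, some bag contains both endpoints; (iii) the bags containing any fixed vertex form a subtree. All hold, so the decomposition is valid with width 4 − 1 = 3.

Yes; width 3.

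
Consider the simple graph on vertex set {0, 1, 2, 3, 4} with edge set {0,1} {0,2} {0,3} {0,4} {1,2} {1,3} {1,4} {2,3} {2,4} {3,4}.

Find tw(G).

A width-4 tree decomposition is:
Bags: B1 = {0, 1, 2, 3, 4}
Tree: (single bag)
With just one bag of size 5, the width is 5 − 1 = 4, so tw(G) ≤ 4. Conversely, {0, 1, 2, 3, 4} is a clique of size 5, and the vertices of any clique must share a bag in every tree decomposition; so some bag has ≥ 5 vertices and tw(G) ≥ 4. The upper and lower bounds meet at 4, so that is the treewidth.

4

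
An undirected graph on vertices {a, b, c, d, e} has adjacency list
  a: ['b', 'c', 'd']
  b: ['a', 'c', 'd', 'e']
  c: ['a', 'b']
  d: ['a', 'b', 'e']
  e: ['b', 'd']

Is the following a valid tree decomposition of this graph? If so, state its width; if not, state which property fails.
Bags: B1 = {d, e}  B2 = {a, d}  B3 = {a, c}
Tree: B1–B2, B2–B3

No — vertex b appears in no bag.

A tree decomposition must satisfy three properties: every vertex lies in some bag; for every edge, both endpoints lie together in some bag; and for every vertex, the bags containing it form a connected subtree. Here vertex b appears in no bag, so the decomposition is invalid.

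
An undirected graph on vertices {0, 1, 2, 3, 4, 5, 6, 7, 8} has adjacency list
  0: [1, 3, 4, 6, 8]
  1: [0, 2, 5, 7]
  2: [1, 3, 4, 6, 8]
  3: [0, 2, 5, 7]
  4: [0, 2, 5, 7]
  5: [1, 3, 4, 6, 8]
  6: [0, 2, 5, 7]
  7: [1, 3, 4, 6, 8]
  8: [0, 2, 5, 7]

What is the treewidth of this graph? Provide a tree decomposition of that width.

Treewidth 4.
Bags: B1 = {0, 2, 5, 6, 7}  B2 = {0, 2, 4, 5, 7}  B3 = {0, 2, 5, 7, 8}  B4 = {0, 2, 3, 5, 7}  B5 = {0, 1, 2, 5, 7}
Tree: B1–B2, B2–B3, B3–B4, B4–B5

The largest bag has 5 vertices, giving width 4; this decomposition certifies tw(G) ≤ 4. For the lower bound: the 5 vertex sets {0,6}, {2,4}, {5,8}, {7}, {3} are disjoint, each induces a connected subgraph, and every pair is joined by at least one edge of G. Contracting each set to a single vertex therefore yields K_{5} as a minor, and since treewidth is minor-monotone, tw(G) ≥ tw(K_{5}) = 4. Combining the bounds, tw(G) = 4.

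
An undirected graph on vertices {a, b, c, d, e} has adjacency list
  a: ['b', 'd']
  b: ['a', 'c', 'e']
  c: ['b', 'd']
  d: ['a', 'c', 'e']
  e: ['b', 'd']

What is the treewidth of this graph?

A width-2 tree decomposition is:
Bags: B1 = {a, b, d}  B2 = {b, c, d}  B3 = {b, d, e}
Tree: B1–B2, B2–B3
Each bag holds 3 vertices, so the decomposition has width 2, which upper-bounds the treewidth. The edges b–a–d–c–b form a cycle, so G is not a tree and its treewidth is at least 2. The upper and lower bounds meet at 2, so that is the treewidth.

2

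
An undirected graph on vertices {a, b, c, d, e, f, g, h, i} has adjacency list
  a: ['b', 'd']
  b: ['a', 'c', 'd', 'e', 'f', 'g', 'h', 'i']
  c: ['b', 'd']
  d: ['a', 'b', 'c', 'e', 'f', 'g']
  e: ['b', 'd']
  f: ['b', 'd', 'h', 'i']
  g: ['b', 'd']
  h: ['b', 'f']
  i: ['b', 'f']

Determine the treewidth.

2

A width-2 tree decomposition is:
Bags: B1 = {b, d, g}  B2 = {b, d, f}  B3 = {b, f, i}  B4 = {a, b, d}  B5 = {b, d, e}  B6 = {b, c, d}  B7 = {b, f, h}
Tree: B1–B2, B2–B3, B2–B4, B1–B5, B2–B6, B3–B7
The largest bag has 3 vertices, giving width 2; this decomposition certifies tw(G) ≤ 2. Conversely, {b, d, f} is a clique of size 3, and the vertices of any clique must share a bag in every tree decomposition; so some bag has ≥ 3 vertices and tw(G) ≥ 2. The upper and lower bounds meet at 2, so that is the treewidth.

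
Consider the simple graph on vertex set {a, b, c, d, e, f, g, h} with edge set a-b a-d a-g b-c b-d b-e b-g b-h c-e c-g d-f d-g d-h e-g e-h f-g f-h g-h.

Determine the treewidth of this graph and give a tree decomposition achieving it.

Every bag has size at most 4, so the width is 4 − 1 = 3 and tw(G) ≤ 3. For the lower bound, the 4 vertices {d, f, g, h} are pairwise adjacent, and any tree decomposition puts a clique entirely inside one bag — forcing width ≥ 3. Hence tw(G) = 3 exactly.

Treewidth 3.
One optimal decomposition is:
Bags: B1 = {d, f, g, h}  B2 = {b, d, g, h}  B3 = {b, e, g, h}  B4 = {b, c, e, g}  B5 = {a, b, d, g}
Tree: B1–B2, B2–B3, B3–B4, B2–B5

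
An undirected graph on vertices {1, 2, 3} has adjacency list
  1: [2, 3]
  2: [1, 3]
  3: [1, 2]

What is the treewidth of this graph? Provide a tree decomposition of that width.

With just one bag of size 3, the width is 3 − 1 = 2, so tw(G) ≤ 2. Conversely, {1, 2, 3} is a clique of size 3, and the vertices of any clique must share a bag in every tree decomposition; so some bag has ≥ 3 vertices and tw(G) ≥ 2. Therefore the treewidth is 2.

Treewidth 2.
One optimal decomposition is:
Bags: B1 = {1, 2, 3}
Tree: (single bag)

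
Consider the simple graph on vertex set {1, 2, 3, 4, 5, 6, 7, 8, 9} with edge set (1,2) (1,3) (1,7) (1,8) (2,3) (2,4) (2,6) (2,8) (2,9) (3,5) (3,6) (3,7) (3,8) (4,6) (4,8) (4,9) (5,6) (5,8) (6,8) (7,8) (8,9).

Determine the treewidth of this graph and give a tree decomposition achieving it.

Every bag has size at most 4, so the width is 4 − 1 = 3 and tw(G) ≤ 3. On the other hand G contains the 4-clique {2, 4, 8, 9}. A clique must lie in a single bag of any decomposition, so no decomposition can have width below 3. Therefore the treewidth is 3.

Treewidth 3.
Bags: B1 = {2, 3, 6, 8}  B2 = {1, 2, 3, 8}  B3 = {2, 4, 6, 8}  B4 = {3, 5, 6, 8}  B5 = {1, 3, 7, 8}  B6 = {2, 4, 8, 9}
Tree: B1–B2, B1–B3, B1–B4, B2–B5, B3–B6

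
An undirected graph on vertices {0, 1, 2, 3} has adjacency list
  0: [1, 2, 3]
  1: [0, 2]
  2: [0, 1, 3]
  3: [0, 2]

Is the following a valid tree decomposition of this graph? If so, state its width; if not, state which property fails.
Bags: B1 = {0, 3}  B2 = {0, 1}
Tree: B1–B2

A tree decomposition must satisfy three properties: every vertex lies in some bag; for every edge, both endpoints lie together in some bag; and for every vertex, the bags containing it form a connected subtree. Here vertex 2 appears in no bag, so the decomposition is invalid.

No — vertex 2 appears in no bag.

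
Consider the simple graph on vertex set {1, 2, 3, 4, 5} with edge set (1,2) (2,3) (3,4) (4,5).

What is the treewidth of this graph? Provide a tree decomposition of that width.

Every bag has size at most 2, so the width is 2 − 1 = 1 and tw(G) ≤ 1. G has an edge, so its treewidth is at least 1. Hence tw(G) = 1 exactly.

Treewidth 1.
Bags: B1 = {1, 2}  B2 = {2, 3}  B3 = {3, 4}  B4 = {4, 5}
Tree: B1–B2, B2–B3, B3–B4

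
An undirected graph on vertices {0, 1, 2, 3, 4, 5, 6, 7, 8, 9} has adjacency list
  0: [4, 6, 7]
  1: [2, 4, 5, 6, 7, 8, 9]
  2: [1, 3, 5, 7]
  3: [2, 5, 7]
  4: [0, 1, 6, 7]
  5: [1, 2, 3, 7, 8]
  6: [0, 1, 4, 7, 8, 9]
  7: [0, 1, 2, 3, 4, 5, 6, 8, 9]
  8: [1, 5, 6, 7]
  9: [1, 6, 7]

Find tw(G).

3

A width-3 tree decomposition is:
Bags: B1 = {1, 6, 7, 8}  B2 = {1, 4, 6, 7}  B3 = {1, 6, 7, 9}  B4 = {1, 5, 7, 8}  B5 = {0, 4, 6, 7}  B6 = {1, 2, 5, 7}  B7 = {2, 3, 5, 7}
Tree: B1–B2, B1–B3, B1–B4, B2–B5, B4–B6, B6–B7
Each bag holds 4 vertices, so the decomposition has width 3, which upper-bounds the treewidth. For the lower bound, the 4 vertices {0, 4, 6, 7} are pairwise adjacent, and any tree decomposition puts a clique entirely inside one bag — forcing width ≥ 3. Hence tw(G) = 3 exactly.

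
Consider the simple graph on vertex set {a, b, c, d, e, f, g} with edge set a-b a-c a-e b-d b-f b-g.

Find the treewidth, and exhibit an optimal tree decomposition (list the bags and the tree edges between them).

Every bag has size at most 2, so the width is 2 − 1 = 1 and tw(G) ≤ 1. Since G has at least one edge (e.g. b–d), it is not an edgeless graph, so tw(G) ≥ 1. The upper and lower bounds meet at 1, so that is the treewidth.

Treewidth 1.
One optimal decomposition is:
Bags: B1 = {b, d}  B2 = {b, g}  B3 = {a, b}  B4 = {b, f}  B5 = {a, e}  B6 = {a, c}
Tree: B1–B2, B2–B3, B2–B4, B3–B5, B3–B6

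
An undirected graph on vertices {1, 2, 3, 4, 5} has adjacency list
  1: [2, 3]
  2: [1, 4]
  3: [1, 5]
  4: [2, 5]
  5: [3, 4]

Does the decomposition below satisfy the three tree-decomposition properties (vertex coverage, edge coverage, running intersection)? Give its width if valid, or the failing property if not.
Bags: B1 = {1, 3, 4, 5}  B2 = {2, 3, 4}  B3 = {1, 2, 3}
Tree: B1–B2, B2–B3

No — bags containing vertex 1 are not connected in the tree.

A tree decomposition must satisfy three properties: every vertex lies in some bag; for every edge, both endpoints lie together in some bag; and for every vertex, the bags containing it form a connected subtree. Here bags containing vertex 1 are not connected in the tree, so the decomposition is invalid.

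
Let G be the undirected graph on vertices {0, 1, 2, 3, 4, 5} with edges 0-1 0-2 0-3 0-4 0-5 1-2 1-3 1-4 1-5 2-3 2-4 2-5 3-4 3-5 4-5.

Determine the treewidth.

5

A width-5 tree decomposition is:
Bags: B1 = {0, 1, 2, 3, 4, 5}
Tree: (single bag)
A single bag containing all 6 vertices is trivially a valid decomposition of width 5. For the lower bound, the 6 vertices {0, 1, 2, 3, 4, 5} are pairwise adjacent, and any tree decomposition puts a clique entirely inside one bag — forcing width ≥ 5. Hence tw(G) = 5 exactly.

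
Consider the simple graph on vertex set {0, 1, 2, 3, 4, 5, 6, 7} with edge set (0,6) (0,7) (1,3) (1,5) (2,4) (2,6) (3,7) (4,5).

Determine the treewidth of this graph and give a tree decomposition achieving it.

Treewidth 2.
Bags: B1 = {2, 4, 5}  B2 = {2, 5, 6}  B3 = {0, 5, 6}  B4 = {0, 5, 7}  B5 = {3, 5, 7}  B6 = {1, 3, 5}
Tree: B1–B2, B2–B3, B3–B4, B4–B5, B5–B6

The largest bag has 3 vertices, giving width 2; this decomposition certifies tw(G) ≤ 2. The edges 5–4–2–6–0–7–3–1–5 form a cycle, so G is not a tree and its treewidth is at least 2. Combining the bounds, tw(G) = 2.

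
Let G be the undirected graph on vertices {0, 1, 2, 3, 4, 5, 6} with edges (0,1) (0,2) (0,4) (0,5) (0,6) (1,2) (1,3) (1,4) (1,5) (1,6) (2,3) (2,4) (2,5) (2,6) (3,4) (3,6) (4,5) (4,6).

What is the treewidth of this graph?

4

A width-4 tree decomposition is:
Bags: B1 = {0, 1, 2, 4, 5}  B2 = {0, 1, 2, 4, 6}  B3 = {1, 2, 3, 4, 6}
Tree: B1–B2, B2–B3
The largest bag has 5 vertices, giving width 4; this decomposition certifies tw(G) ≤ 4. For the lower bound, the 5 vertices {0, 1, 2, 4, 5} are pairwise adjacent, and any tree decomposition puts a clique entirely inside one bag — forcing width ≥ 4. Therefore the treewidth is 4.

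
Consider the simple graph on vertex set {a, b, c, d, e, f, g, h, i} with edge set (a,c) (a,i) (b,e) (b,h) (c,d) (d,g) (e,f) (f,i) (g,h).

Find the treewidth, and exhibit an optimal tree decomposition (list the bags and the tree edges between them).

Treewidth 2.
One optimal decomposition is:
Bags: B1 = {d, g, h}  B2 = {c, d, h}  B3 = {a, c, h}  B4 = {a, h, i}  B5 = {f, h, i}  B6 = {e, f, h}  B7 = {b, e, h}
Tree: B1–B2, B2–B3, B3–B4, B4–B5, B5–B6, B6–B7

Every bag has size at most 3, so the width is 3 − 1 = 2 and tw(G) ≤ 2. The edges h–g–d–c–a–i–f–e–b–h form a cycle, so G is not a tree and its treewidth is at least 2. Hence tw(G) = 2 exactly.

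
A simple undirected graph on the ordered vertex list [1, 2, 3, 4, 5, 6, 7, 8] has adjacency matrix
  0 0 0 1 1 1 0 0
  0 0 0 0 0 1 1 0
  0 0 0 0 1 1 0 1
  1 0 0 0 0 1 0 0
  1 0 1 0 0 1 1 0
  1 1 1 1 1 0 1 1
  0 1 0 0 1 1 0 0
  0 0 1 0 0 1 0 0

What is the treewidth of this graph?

2

A width-2 tree decomposition is:
Bags: B1 = {1, 5, 6}  B2 = {5, 6, 7}  B3 = {3, 5, 6}  B4 = {3, 6, 8}  B5 = {2, 6, 7}  B6 = {1, 4, 6}
Tree: B1–B2, B2–B3, B3–B4, B2–B5, B1–B6
Each bag holds 3 vertices, so the decomposition has width 2, which upper-bounds the treewidth. On the other hand G contains the 3-clique {3, 6, 8}. A clique must lie in a single bag of any decomposition, so no decomposition can have width below 2. Therefore the treewidth is 2.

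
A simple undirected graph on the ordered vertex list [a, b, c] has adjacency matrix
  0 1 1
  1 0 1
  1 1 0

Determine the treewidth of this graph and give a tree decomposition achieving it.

Treewidth 2.
One optimal decomposition is:
Bags: B1 = {a, b, c}
Tree: (single bag)

A single bag containing all 3 vertices is trivially a valid decomposition of width 2. Conversely, {a, b, c} is a clique of size 3, and the vertices of any clique must share a bag in every tree decomposition; so some bag has ≥ 3 vertices and tw(G) ≥ 2. Hence tw(G) = 2 exactly.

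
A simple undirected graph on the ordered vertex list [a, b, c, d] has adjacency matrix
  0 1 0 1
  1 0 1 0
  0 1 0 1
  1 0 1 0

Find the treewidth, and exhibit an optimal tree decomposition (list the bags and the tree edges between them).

Treewidth 2.
One such decomposition:
Bags: B1 = {a, b, d}  B2 = {b, c, d}
Tree: B1–B2

Every bag has size at most 3, so the width is 3 − 1 = 2 and tw(G) ≤ 2. Since b–a–d–c–b is a cycle in G, G is not acyclic. Forests are exactly the graphs of treewidth ≤ 1, so tw(G) ≥ 2. Combining the bounds, tw(G) = 2.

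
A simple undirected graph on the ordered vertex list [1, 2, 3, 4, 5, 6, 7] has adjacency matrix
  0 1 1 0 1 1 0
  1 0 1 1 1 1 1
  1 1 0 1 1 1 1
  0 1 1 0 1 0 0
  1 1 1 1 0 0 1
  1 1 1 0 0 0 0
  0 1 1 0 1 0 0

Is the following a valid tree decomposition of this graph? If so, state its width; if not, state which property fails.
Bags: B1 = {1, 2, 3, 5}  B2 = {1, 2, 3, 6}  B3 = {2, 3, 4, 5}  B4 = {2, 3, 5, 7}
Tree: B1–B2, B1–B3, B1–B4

Every vertex of G appears in some bag (union = {1, 2, 3, 4, 5, 6, 7}); every edge is covered by a bag; and for each vertex v the set of bags containing v is connected in the bag tree. The decomposition is therefore valid. The largest bag has 4 vertices, so the width is 3.

Yes; width 3.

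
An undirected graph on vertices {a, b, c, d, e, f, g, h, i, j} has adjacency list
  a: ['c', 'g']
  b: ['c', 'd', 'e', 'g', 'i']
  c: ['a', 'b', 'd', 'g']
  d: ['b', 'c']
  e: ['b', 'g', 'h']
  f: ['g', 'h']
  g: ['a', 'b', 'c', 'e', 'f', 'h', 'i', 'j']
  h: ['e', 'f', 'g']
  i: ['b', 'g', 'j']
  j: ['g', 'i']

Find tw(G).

A width-2 tree decomposition is:
Bags: B1 = {b, c, d}  B2 = {b, c, g}  B3 = {b, e, g}  B4 = {e, g, h}  B5 = {b, g, i}  B6 = {f, g, h}  B7 = {a, c, g}  B8 = {g, i, j}
Tree: B1–B2, B2–B3, B3–B4, B3–B5, B4–B6, B2–B7, B5–B8
The largest bag has 3 vertices, giving width 2; this decomposition certifies tw(G) ≤ 2. On the other hand G contains the 3-clique {b, c, d}. A clique must lie in a single bag of any decomposition, so no decomposition can have width below 2. Combining the bounds, tw(G) = 2.

2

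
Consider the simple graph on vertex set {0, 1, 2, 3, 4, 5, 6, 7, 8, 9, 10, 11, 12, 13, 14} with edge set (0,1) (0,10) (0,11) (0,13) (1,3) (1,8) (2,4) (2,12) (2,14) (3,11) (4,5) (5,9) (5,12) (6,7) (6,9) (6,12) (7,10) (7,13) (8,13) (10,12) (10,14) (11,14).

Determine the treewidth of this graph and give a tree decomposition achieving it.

Treewidth 3.
One such decomposition:
Bags: B1 = {1, 3, 8, 13}  B2 = {0, 1, 3, 13}  B3 = {0, 3, 11, 13}  B4 = {0, 7, 11, 13}  B5 = {0, 7, 10, 11}  B6 = {7, 10, 11, 14}  B7 = {6, 7, 10, 14}  B8 = {6, 10, 12, 14}  B9 = {2, 6, 12, 14}  B10 = {2, 6, 9, 12}  B11 = {2, 5, 9, 12}  B12 = {2, 4, 5, 9}
Tree: B1–B2, B2–B3, B3–B4, B4–B5, B5–B6, B6–B7, B7–B8, B8–B9, B9–B10, B10–B11, B11–B12

Each bag holds 4 vertices, so the decomposition has width 3, which upper-bounds the treewidth. For the lower bound: the 4 vertex sets {1,3,8}, {13}, {0}, {7,10,11,14} are disjoint, each induces a connected subgraph, and every pair is joined by at least one edge of G. Contracting each set to a single vertex therefore yields K_{4} as a minor, and since treewidth is minor-monotone, tw(G) ≥ tw(K_{4}) = 3. Combining the bounds, tw(G) = 3.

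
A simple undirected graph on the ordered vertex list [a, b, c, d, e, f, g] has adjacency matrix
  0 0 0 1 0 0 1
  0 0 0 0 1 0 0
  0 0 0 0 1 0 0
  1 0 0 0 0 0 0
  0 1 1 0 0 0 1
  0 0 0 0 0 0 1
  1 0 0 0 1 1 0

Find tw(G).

1

A width-1 tree decomposition is:
Bags: B1 = {a, g}  B2 = {a, d}  B3 = {e, g}  B4 = {c, e}  B5 = {b, e}  B6 = {f, g}
Tree: B1–B2, B1–B3, B3–B4, B4–B5, B1–B6
Each bag holds 2 vertices, so the decomposition has width 1, which upper-bounds the treewidth. Since G has at least one edge (e.g. g–a), it is not an edgeless graph, so tw(G) ≥ 1. Therefore the treewidth is 1.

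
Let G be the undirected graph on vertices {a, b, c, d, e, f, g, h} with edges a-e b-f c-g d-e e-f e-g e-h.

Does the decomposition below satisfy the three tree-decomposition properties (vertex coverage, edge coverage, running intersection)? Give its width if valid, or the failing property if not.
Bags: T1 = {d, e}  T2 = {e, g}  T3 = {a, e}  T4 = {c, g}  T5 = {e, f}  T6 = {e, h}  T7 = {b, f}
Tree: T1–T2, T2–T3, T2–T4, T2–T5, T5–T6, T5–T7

Yes; width 1.

Every vertex of G appears in some bag (union = {a, b, c, d, e, f, g, h}); every edge is covered by a bag; and for each vertex v the set of bags containing v is connected in the bag tree. The decomposition is therefore valid. The largest bag has 2 vertices, so the width is 1.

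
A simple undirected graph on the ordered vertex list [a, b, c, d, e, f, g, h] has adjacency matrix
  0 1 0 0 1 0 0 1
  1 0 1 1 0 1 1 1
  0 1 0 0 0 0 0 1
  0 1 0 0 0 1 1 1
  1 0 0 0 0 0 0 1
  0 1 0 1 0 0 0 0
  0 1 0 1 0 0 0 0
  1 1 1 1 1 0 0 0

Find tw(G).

2

A width-2 tree decomposition is:
Bags: B1 = {b, d, h}  B2 = {b, d, g}  B3 = {a, b, h}  B4 = {b, d, f}  B5 = {a, e, h}  B6 = {b, c, h}
Tree: B1–B2, B1–B3, B1–B4, B3–B5, B3–B6
Each bag holds 3 vertices, so the decomposition has width 2, which upper-bounds the treewidth. For the lower bound, the 3 vertices {a, e, h} are pairwise adjacent, and any tree decomposition puts a clique entirely inside one bag — forcing width ≥ 2. Combining the bounds, tw(G) = 2.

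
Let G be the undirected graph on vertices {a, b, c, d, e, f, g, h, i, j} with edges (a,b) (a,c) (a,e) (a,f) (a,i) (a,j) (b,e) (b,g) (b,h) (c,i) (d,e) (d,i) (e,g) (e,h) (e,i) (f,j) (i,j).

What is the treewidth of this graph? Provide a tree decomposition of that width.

Every bag has size at most 3, so the width is 3 − 1 = 2 and tw(G) ≤ 2. For the lower bound, the 3 vertices {d, e, i} are pairwise adjacent, and any tree decomposition puts a clique entirely inside one bag — forcing width ≥ 2. Combining the bounds, tw(G) = 2.

Treewidth 2.
One optimal decomposition is:
Bags: B1 = {a, b, e}  B2 = {b, e, h}  B3 = {a, e, i}  B4 = {b, e, g}  B5 = {d, e, i}  B6 = {a, c, i}  B7 = {a, i, j}  B8 = {a, f, j}
Tree: B1–B2, B1–B3, B2–B4, B3–B5, B3–B6, B3–B7, B7–B8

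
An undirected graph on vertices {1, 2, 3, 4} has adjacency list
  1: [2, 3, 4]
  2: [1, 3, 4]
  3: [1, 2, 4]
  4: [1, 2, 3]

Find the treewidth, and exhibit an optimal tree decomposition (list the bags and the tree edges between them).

With just one bag of size 4, the width is 4 − 1 = 3, so tw(G) ≤ 3. On the other hand G contains the 4-clique {1, 2, 3, 4}. A clique must lie in a single bag of any decomposition, so no decomposition can have width below 3. Therefore the treewidth is 3.

Treewidth 3.
Bags: B1 = {1, 2, 3, 4}
Tree: (single bag)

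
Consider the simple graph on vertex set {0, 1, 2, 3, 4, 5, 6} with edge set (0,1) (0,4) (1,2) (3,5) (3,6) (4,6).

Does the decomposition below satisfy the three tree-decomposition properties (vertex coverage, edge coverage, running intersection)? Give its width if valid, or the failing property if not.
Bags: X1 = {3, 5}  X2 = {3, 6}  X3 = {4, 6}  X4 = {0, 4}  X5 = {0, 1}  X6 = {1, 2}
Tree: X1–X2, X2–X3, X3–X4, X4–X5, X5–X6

Yes; width 1.

Vertex coverage: the bags together contain {0, 1, 2, 3, 4, 5, 6}, the full vertex set. Edge coverage: each edge of G has both endpoints in at least one bag. Running intersection: for every vertex, the bags containing it form a connected subtree. All three properties hold, so this is a valid tree decomposition of width max|bag| − 1 = 1, and hence tw(G) ≤ 1.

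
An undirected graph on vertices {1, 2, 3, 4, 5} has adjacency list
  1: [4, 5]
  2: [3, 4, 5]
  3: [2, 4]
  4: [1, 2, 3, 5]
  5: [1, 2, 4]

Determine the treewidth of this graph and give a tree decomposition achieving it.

Treewidth 2.
One optimal decomposition is:
Bags: B1 = {1, 4, 5}  B2 = {2, 4, 5}  B3 = {2, 3, 4}
Tree: B1–B2, B2–B3

Each bag holds 3 vertices, so the decomposition has width 2, which upper-bounds the treewidth. Conversely, {1, 4, 5} is a clique of size 3, and the vertices of any clique must share a bag in every tree decomposition; so some bag has ≥ 3 vertices and tw(G) ≥ 2. Therefore the treewidth is 2.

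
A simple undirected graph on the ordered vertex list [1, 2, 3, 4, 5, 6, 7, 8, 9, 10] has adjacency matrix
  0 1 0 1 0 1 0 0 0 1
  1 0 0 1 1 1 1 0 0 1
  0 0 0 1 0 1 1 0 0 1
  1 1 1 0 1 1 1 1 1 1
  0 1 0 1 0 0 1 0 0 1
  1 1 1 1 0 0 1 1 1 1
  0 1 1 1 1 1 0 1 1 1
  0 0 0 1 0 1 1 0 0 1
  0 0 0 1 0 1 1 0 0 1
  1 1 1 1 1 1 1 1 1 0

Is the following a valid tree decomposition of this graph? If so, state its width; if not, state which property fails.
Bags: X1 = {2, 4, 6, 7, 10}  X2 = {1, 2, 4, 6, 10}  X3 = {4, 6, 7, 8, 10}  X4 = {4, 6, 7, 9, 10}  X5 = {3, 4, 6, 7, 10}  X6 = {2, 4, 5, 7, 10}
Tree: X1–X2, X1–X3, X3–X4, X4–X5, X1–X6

Checking the three conditions: (i) the bags cover all of {1, 2, 3, 4, 5, 6, 7, 8, 9, 10}; (ii) for each edge, some bag contains both endpoints; (iii) the bags containing any fixed vertex form a subtree. All hold, so the decomposition is valid with width 5 − 1 = 4.

Yes; width 4.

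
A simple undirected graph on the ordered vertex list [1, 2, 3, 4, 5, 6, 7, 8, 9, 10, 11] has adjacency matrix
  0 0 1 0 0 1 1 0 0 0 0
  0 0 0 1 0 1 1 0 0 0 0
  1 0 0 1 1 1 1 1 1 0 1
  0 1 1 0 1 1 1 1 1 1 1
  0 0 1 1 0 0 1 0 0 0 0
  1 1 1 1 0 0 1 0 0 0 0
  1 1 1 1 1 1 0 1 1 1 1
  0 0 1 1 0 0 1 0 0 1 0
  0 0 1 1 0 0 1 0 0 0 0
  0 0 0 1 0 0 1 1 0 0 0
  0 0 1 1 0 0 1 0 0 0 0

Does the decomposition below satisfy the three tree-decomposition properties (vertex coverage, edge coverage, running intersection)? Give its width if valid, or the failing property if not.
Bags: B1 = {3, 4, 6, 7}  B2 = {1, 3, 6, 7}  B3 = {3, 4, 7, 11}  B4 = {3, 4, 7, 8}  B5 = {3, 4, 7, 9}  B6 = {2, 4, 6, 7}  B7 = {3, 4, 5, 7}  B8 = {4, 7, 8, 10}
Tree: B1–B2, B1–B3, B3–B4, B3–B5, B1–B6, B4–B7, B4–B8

Yes; width 3.

Checking the three conditions: (i) the bags cover all of {1, 2, 3, 4, 5, 6, 7, 8, 9, 10, 11}; (ii) for each edge, some bag contains both endpoints; (iii) the bags containing any fixed vertex form a subtree. All hold, so the decomposition is valid with width 4 − 1 = 3.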